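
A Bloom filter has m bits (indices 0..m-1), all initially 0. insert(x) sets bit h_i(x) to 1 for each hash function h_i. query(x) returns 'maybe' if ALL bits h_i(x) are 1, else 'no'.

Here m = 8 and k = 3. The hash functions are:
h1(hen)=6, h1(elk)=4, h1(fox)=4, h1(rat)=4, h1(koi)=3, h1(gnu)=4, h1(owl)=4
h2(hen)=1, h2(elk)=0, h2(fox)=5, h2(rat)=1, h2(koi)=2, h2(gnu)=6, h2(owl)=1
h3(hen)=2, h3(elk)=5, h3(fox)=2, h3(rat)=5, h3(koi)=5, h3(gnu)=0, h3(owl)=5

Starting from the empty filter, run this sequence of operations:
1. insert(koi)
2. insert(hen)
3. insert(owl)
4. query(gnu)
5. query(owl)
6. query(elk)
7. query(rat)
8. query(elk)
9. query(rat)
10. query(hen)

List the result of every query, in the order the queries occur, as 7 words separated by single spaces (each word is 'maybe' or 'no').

Start: bits=00000000
Op 1: insert koi -> sets bits 2 3 5 -> bits=00110100
Op 2: insert hen -> sets bits 1 2 6 -> bits=01110110
Op 3: insert owl -> sets bits 1 4 5 -> bits=01111110
Op 4: query gnu -> checks bit0=0, bit4=1, bit6=1 (has a 0) -> no
Op 5: query owl -> checks bit1=1, bit4=1, bit5=1 (all 1) -> maybe
Op 6: query elk -> checks bit0=0, bit4=1, bit5=1 (has a 0) -> no
Op 7: query rat -> checks bit1=1, bit4=1, bit5=1 (all 1) -> maybe
Op 8: query elk -> checks bit0=0, bit4=1, bit5=1 (has a 0) -> no
Op 9: query rat -> checks bit1=1, bit4=1, bit5=1 (all 1) -> maybe
Op 10: query hen -> checks bit1=1, bit2=1, bit6=1 (all 1) -> maybe
Query results in order: no maybe no maybe no maybe maybe

Answer: no maybe no maybe no maybe maybe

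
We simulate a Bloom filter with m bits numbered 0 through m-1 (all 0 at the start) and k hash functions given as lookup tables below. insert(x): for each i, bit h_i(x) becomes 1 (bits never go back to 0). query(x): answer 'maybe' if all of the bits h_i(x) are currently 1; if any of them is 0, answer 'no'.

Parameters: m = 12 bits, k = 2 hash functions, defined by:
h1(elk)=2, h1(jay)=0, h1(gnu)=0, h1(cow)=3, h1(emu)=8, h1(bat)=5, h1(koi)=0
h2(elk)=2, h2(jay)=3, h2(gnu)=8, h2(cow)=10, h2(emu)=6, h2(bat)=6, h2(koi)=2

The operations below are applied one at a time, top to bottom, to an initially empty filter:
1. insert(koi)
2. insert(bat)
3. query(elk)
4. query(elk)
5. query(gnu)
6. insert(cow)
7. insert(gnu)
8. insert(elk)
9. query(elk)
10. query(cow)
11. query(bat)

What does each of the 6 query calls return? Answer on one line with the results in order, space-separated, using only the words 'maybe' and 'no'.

Start: bits=000000000000
Op 1: insert koi -> sets bits 0 2 -> bits=101000000000
Op 2: insert bat -> sets bits 5 6 -> bits=101001100000
Op 3: query elk -> checks bit2=1 (all 1) -> maybe
Op 4: query elk -> checks bit2=1 (all 1) -> maybe
Op 5: query gnu -> checks bit0=1, bit8=0 (has a 0) -> no
Op 6: insert cow -> sets bits 3 10 -> bits=101101100010
Op 7: insert gnu -> sets bits 0 8 -> bits=101101101010
Op 8: insert elk -> sets bits 2 -> bits=101101101010
Op 9: query elk -> checks bit2=1 (all 1) -> maybe
Op 10: query cow -> checks bit3=1, bit10=1 (all 1) -> maybe
Op 11: query bat -> checks bit5=1, bit6=1 (all 1) -> maybe
Query results in order: maybe maybe no maybe maybe maybe

Answer: maybe maybe no maybe maybe maybe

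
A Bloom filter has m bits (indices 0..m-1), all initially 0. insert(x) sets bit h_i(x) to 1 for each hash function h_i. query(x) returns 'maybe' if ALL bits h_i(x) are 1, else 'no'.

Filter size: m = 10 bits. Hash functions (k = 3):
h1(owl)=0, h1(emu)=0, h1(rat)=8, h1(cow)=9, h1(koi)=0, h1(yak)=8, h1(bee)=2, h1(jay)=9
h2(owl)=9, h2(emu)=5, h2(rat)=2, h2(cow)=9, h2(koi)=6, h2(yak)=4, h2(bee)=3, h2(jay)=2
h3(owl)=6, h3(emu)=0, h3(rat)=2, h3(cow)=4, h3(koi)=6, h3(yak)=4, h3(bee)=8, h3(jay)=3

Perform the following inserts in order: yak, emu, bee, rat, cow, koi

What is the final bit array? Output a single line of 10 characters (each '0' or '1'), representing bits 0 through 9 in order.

Answer: 1011111011

Derivation:
Start: bits=0000000000
After insert 'yak': sets bits 4 8 -> bits=0000100010
After insert 'emu': sets bits 0 5 -> bits=1000110010
After insert 'bee': sets bits 2 3 8 -> bits=1011110010
After insert 'rat': sets bits 2 8 -> bits=1011110010
After insert 'cow': sets bits 4 9 -> bits=1011110011
After insert 'koi': sets bits 0 6 -> bits=1011111011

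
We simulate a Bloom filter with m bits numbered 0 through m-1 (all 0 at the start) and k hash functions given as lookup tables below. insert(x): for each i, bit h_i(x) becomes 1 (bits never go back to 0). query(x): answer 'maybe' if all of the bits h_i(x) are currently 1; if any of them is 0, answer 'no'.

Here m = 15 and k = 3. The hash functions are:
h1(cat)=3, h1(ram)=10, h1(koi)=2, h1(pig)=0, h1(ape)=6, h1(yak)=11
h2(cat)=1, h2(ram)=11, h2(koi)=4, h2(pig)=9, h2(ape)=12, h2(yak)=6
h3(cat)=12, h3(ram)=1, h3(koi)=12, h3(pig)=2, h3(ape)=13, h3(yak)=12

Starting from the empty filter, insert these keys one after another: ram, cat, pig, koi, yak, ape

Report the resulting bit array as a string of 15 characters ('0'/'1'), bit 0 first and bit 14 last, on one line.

Answer: 111110100111110

Derivation:
Start: bits=000000000000000
After insert 'ram': sets bits 1 10 11 -> bits=010000000011000
After insert 'cat': sets bits 1 3 12 -> bits=010100000011100
After insert 'pig': sets bits 0 2 9 -> bits=111100000111100
After insert 'koi': sets bits 2 4 12 -> bits=111110000111100
After insert 'yak': sets bits 6 11 12 -> bits=111110100111100
After insert 'ape': sets bits 6 12 13 -> bits=111110100111110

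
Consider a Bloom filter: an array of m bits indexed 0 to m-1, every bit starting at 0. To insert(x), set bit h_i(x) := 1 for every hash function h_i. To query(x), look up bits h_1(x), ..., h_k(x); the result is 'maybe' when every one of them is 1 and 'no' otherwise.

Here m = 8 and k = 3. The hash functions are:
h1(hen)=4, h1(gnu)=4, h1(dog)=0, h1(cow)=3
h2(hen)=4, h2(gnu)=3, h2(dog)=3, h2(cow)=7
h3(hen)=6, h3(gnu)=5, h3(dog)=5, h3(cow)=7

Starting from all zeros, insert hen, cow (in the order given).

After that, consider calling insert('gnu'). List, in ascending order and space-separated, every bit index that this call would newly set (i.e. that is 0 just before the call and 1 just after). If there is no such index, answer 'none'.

Start: bits=00000000
After insert 'hen': sets bits 4 6 -> bits=00001010
After insert 'cow': sets bits 3 7 -> bits=00011011
insert 'gnu' would touch bits 3 4 5; currently bit3=1, bit4=1, bit5=0
Bits that are 0 among those (would change 0->1): 5

Answer: 5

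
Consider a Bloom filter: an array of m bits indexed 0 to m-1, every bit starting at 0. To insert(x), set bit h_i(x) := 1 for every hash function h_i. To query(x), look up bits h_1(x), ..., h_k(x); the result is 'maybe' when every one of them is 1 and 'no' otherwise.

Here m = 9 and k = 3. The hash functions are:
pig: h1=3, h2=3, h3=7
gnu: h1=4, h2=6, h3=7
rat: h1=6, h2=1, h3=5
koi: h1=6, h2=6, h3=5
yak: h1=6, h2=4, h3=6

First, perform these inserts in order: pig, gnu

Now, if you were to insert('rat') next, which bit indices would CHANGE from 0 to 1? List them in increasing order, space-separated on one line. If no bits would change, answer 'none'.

Start: bits=000000000
After insert 'pig': sets bits 3 7 -> bits=000100010
After insert 'gnu': sets bits 4 6 7 -> bits=000110110
insert 'rat' would touch bits 1 5 6; currently bit1=0, bit5=0, bit6=1
Bits that are 0 among those (would change 0->1): 1 5

Answer: 1 5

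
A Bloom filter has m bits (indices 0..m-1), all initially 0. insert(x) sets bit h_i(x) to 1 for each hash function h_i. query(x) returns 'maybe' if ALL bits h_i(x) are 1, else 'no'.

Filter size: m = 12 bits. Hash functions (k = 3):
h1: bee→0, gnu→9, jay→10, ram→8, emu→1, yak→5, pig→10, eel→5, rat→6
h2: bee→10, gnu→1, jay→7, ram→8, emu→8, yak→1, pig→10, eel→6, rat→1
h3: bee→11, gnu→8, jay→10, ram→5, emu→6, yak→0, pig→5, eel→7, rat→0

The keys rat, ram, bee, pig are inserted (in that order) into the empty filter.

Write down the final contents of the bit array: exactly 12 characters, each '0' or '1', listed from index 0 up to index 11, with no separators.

Start: bits=000000000000
After insert 'rat': sets bits 0 1 6 -> bits=110000100000
After insert 'ram': sets bits 5 8 -> bits=110001101000
After insert 'bee': sets bits 0 10 11 -> bits=110001101011
After insert 'pig': sets bits 5 10 -> bits=110001101011

Answer: 110001101011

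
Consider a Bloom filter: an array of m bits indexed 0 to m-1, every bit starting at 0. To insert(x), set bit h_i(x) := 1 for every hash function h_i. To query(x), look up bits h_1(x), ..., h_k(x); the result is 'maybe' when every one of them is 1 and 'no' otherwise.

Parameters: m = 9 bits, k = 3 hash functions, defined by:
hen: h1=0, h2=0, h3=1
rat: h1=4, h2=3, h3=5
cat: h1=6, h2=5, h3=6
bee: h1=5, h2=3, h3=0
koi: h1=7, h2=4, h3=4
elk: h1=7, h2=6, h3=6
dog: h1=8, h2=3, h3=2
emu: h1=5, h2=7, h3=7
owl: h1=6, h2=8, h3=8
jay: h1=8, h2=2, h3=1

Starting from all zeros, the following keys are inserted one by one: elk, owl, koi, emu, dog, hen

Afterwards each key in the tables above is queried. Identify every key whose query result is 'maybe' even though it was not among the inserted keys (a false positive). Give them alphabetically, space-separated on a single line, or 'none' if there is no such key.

Answer: bee cat jay rat

Derivation:
Start: bits=000000000
After insert 'elk': sets bits 6 7 -> bits=000000110
After insert 'owl': sets bits 6 8 -> bits=000000111
After insert 'koi': sets bits 4 7 -> bits=000010111
After insert 'emu': sets bits 5 7 -> bits=000011111
After insert 'dog': sets bits 2 3 8 -> bits=001111111
After insert 'hen': sets bits 0 1 -> bits=111111111
Not inserted: bee cat jay rat — query each against bits=111111111:
query bee: checks bit0=1, bit3=1, bit5=1 (all 1) -> maybe => FALSE POSITIVE
query cat: checks bit5=1, bit6=1 (all 1) -> maybe => FALSE POSITIVE
query jay: checks bit1=1, bit2=1, bit8=1 (all 1) -> maybe => FALSE POSITIVE
query rat: checks bit3=1, bit4=1, bit5=1 (all 1) -> maybe => FALSE POSITIVE
False positives (alphabetical): bee cat jay rat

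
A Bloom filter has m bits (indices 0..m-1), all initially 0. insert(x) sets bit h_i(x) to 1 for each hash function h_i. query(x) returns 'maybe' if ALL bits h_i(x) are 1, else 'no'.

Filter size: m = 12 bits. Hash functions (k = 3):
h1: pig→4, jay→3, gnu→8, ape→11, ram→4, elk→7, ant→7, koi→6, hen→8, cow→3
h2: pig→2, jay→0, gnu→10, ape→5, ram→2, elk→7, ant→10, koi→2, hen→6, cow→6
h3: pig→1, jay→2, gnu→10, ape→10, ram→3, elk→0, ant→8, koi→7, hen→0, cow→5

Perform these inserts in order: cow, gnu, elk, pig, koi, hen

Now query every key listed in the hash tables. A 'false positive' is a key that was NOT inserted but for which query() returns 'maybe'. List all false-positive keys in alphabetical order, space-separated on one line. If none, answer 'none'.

Answer: ant jay ram

Derivation:
Start: bits=000000000000
After insert 'cow': sets bits 3 5 6 -> bits=000101100000
After insert 'gnu': sets bits 8 10 -> bits=000101101010
After insert 'elk': sets bits 0 7 -> bits=100101111010
After insert 'pig': sets bits 1 2 4 -> bits=111111111010
After insert 'koi': sets bits 2 6 7 -> bits=111111111010
After insert 'hen': sets bits 0 6 8 -> bits=111111111010
Not inserted: ant ape jay ram — query each against bits=111111111010:
query ant: checks bit7=1, bit8=1, bit10=1 (all 1) -> maybe => FALSE POSITIVE
query ape: checks bit5=1, bit10=1, bit11=0 (has a 0) -> no => not a false positive
query jay: checks bit0=1, bit2=1, bit3=1 (all 1) -> maybe => FALSE POSITIVE
query ram: checks bit2=1, bit3=1, bit4=1 (all 1) -> maybe => FALSE POSITIVE
False positives (alphabetical): ant jay ram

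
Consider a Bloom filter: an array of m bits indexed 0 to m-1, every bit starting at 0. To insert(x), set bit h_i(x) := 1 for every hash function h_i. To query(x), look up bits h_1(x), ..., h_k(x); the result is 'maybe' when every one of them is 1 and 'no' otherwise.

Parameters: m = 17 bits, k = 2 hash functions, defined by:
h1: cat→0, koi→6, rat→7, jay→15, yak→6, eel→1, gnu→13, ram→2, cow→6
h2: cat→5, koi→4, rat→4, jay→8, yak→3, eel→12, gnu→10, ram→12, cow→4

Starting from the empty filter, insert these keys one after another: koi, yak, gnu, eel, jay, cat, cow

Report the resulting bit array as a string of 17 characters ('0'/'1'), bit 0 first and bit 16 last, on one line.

Start: bits=00000000000000000
After insert 'koi': sets bits 4 6 -> bits=00001010000000000
After insert 'yak': sets bits 3 6 -> bits=00011010000000000
After insert 'gnu': sets bits 10 13 -> bits=00011010001001000
After insert 'eel': sets bits 1 12 -> bits=01011010001011000
After insert 'jay': sets bits 8 15 -> bits=01011010101011010
After insert 'cat': sets bits 0 5 -> bits=11011110101011010
After insert 'cow': sets bits 4 6 -> bits=11011110101011010

Answer: 11011110101011010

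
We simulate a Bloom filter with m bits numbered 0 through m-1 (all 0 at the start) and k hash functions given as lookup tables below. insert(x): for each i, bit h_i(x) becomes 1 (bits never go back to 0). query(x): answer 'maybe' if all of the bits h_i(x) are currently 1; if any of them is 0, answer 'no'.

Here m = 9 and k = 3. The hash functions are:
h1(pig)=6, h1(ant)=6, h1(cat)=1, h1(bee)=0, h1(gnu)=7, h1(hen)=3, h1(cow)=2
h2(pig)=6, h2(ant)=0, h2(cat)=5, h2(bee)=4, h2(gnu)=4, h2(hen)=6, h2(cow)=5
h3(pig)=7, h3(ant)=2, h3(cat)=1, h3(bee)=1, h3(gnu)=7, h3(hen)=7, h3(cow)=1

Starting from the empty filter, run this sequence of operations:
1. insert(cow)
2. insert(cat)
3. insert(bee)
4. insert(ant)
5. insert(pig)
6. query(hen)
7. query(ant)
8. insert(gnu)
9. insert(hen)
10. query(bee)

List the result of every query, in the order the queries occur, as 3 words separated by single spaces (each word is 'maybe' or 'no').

Answer: no maybe maybe

Derivation:
Start: bits=000000000
Op 1: insert cow -> sets bits 1 2 5 -> bits=011001000
Op 2: insert cat -> sets bits 1 5 -> bits=011001000
Op 3: insert bee -> sets bits 0 1 4 -> bits=111011000
Op 4: insert ant -> sets bits 0 2 6 -> bits=111011100
Op 5: insert pig -> sets bits 6 7 -> bits=111011110
Op 6: query hen -> checks bit3=0, bit6=1, bit7=1 (has a 0) -> no
Op 7: query ant -> checks bit0=1, bit2=1, bit6=1 (all 1) -> maybe
Op 8: insert gnu -> sets bits 4 7 -> bits=111011110
Op 9: insert hen -> sets bits 3 6 7 -> bits=111111110
Op 10: query bee -> checks bit0=1, bit1=1, bit4=1 (all 1) -> maybe
Query results in order: no maybe maybe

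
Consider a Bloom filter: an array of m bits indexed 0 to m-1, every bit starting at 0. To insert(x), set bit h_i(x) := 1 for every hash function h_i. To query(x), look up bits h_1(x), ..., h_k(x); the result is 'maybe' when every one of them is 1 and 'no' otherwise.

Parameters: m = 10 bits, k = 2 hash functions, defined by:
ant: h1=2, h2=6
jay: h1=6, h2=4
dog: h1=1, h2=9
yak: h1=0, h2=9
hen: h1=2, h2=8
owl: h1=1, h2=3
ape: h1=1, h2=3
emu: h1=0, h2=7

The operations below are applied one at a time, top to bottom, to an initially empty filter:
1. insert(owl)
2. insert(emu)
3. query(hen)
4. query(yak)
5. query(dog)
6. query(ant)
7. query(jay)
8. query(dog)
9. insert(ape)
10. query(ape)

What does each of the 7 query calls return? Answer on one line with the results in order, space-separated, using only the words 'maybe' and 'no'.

Start: bits=0000000000
Op 1: insert owl -> sets bits 1 3 -> bits=0101000000
Op 2: insert emu -> sets bits 0 7 -> bits=1101000100
Op 3: query hen -> checks bit2=0, bit8=0 (has a 0) -> no
Op 4: query yak -> checks bit0=1, bit9=0 (has a 0) -> no
Op 5: query dog -> checks bit1=1, bit9=0 (has a 0) -> no
Op 6: query ant -> checks bit2=0, bit6=0 (has a 0) -> no
Op 7: query jay -> checks bit4=0, bit6=0 (has a 0) -> no
Op 8: query dog -> checks bit1=1, bit9=0 (has a 0) -> no
Op 9: insert ape -> sets bits 1 3 -> bits=1101000100
Op 10: query ape -> checks bit1=1, bit3=1 (all 1) -> maybe
Query results in order: no no no no no no maybe

Answer: no no no no no no maybe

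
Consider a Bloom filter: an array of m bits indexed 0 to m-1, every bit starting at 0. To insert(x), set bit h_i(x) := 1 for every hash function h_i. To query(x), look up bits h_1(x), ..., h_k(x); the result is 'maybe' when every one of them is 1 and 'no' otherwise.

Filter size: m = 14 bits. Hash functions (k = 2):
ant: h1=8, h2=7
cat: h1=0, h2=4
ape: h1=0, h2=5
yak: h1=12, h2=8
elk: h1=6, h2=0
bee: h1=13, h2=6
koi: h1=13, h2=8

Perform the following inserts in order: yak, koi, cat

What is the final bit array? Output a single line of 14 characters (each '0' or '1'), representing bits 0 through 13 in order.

Answer: 10001000100011

Derivation:
Start: bits=00000000000000
After insert 'yak': sets bits 8 12 -> bits=00000000100010
After insert 'koi': sets bits 8 13 -> bits=00000000100011
After insert 'cat': sets bits 0 4 -> bits=10001000100011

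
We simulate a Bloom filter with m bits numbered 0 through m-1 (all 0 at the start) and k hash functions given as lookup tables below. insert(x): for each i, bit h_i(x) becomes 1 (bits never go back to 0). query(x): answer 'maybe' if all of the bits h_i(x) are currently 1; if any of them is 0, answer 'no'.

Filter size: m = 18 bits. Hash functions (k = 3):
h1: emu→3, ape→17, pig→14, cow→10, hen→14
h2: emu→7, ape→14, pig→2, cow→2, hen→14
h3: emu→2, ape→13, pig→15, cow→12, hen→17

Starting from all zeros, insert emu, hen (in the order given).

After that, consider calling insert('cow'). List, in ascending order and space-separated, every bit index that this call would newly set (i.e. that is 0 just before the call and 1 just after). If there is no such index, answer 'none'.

Answer: 10 12

Derivation:
Start: bits=000000000000000000
After insert 'emu': sets bits 2 3 7 -> bits=001100010000000000
After insert 'hen': sets bits 14 17 -> bits=001100010000001001
insert 'cow' would touch bits 2 10 12; currently bit2=1, bit10=0, bit12=0
Bits that are 0 among those (would change 0->1): 10 12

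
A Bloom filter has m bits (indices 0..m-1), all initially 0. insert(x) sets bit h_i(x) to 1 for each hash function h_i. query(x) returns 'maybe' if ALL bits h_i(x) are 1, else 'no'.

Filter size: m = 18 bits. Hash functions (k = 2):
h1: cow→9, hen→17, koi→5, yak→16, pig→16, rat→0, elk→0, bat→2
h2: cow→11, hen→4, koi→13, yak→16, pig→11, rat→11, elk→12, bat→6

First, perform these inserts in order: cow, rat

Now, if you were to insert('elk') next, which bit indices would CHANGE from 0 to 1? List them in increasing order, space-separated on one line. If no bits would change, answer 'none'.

Start: bits=000000000000000000
After insert 'cow': sets bits 9 11 -> bits=000000000101000000
After insert 'rat': sets bits 0 11 -> bits=100000000101000000
insert 'elk' would touch bits 0 12; currently bit0=1, bit12=0
Bits that are 0 among those (would change 0->1): 12

Answer: 12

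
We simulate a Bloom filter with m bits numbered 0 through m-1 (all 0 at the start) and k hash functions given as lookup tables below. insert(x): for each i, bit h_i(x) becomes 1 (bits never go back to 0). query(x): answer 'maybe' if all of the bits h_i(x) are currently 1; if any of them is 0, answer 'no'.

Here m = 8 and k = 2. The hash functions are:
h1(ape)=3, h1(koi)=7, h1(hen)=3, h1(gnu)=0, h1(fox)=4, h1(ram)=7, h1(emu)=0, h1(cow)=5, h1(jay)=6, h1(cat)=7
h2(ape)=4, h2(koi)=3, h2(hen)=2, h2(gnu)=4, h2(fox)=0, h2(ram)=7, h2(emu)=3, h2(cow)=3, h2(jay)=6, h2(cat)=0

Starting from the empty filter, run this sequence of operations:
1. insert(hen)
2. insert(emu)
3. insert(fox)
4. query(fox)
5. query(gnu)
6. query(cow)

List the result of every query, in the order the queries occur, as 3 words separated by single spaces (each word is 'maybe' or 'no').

Start: bits=00000000
Op 1: insert hen -> sets bits 2 3 -> bits=00110000
Op 2: insert emu -> sets bits 0 3 -> bits=10110000
Op 3: insert fox -> sets bits 0 4 -> bits=10111000
Op 4: query fox -> checks bit0=1, bit4=1 (all 1) -> maybe
Op 5: query gnu -> checks bit0=1, bit4=1 (all 1) -> maybe
Op 6: query cow -> checks bit3=1, bit5=0 (has a 0) -> no
Query results in order: maybe maybe no

Answer: maybe maybe no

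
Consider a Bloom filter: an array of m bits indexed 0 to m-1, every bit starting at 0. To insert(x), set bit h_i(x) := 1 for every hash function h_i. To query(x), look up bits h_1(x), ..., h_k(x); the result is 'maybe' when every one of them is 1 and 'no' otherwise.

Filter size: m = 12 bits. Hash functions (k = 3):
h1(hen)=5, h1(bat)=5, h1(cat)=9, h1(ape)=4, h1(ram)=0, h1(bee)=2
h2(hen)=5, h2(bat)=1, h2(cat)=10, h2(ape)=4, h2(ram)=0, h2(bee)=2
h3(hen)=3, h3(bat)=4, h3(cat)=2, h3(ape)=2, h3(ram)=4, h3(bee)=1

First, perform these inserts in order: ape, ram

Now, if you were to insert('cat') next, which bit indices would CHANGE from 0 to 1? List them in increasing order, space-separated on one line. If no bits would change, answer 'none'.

Answer: 9 10

Derivation:
Start: bits=000000000000
After insert 'ape': sets bits 2 4 -> bits=001010000000
After insert 'ram': sets bits 0 4 -> bits=101010000000
insert 'cat' would touch bits 2 9 10; currently bit2=1, bit9=0, bit10=0
Bits that are 0 among those (would change 0->1): 9 10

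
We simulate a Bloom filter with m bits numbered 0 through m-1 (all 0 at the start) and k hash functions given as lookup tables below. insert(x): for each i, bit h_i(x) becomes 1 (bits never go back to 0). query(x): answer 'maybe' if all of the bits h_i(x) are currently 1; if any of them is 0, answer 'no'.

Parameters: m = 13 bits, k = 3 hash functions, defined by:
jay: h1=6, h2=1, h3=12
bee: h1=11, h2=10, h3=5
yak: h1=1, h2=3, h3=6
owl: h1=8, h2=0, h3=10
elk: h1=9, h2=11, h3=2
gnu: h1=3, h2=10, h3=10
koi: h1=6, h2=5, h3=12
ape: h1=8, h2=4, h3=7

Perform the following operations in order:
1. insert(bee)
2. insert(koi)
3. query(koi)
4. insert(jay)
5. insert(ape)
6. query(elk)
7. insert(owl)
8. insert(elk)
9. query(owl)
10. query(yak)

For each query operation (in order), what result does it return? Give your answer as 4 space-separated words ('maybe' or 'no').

Start: bits=0000000000000
Op 1: insert bee -> sets bits 5 10 11 -> bits=0000010000110
Op 2: insert koi -> sets bits 5 6 12 -> bits=0000011000111
Op 3: query koi -> checks bit5=1, bit6=1, bit12=1 (all 1) -> maybe
Op 4: insert jay -> sets bits 1 6 12 -> bits=0100011000111
Op 5: insert ape -> sets bits 4 7 8 -> bits=0100111110111
Op 6: query elk -> checks bit2=0, bit9=0, bit11=1 (has a 0) -> no
Op 7: insert owl -> sets bits 0 8 10 -> bits=1100111110111
Op 8: insert elk -> sets bits 2 9 11 -> bits=1110111111111
Op 9: query owl -> checks bit0=1, bit8=1, bit10=1 (all 1) -> maybe
Op 10: query yak -> checks bit1=1, bit3=0, bit6=1 (has a 0) -> no
Query results in order: maybe no maybe no

Answer: maybe no maybe no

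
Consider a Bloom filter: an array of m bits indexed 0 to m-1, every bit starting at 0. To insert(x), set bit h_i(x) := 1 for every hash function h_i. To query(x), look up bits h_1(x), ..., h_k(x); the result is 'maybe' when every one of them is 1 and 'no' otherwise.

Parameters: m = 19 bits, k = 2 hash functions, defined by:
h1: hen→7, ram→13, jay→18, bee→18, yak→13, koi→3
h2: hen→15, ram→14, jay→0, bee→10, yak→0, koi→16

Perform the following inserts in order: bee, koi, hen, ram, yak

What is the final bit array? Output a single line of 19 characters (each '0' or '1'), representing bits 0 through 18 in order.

Start: bits=0000000000000000000
After insert 'bee': sets bits 10 18 -> bits=0000000000100000001
After insert 'koi': sets bits 3 16 -> bits=0001000000100000101
After insert 'hen': sets bits 7 15 -> bits=0001000100100001101
After insert 'ram': sets bits 13 14 -> bits=0001000100100111101
After insert 'yak': sets bits 0 13 -> bits=1001000100100111101

Answer: 1001000100100111101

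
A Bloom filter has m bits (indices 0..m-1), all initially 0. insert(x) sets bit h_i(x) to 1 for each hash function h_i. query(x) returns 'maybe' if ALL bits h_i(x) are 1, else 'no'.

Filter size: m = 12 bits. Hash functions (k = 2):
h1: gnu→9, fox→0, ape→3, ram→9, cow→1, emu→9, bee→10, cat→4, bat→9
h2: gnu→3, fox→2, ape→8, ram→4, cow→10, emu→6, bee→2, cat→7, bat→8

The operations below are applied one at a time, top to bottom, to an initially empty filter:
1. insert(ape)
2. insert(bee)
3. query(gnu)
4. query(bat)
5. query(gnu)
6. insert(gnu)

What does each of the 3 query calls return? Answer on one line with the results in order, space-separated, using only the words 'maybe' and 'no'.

Answer: no no no

Derivation:
Start: bits=000000000000
Op 1: insert ape -> sets bits 3 8 -> bits=000100001000
Op 2: insert bee -> sets bits 2 10 -> bits=001100001010
Op 3: query gnu -> checks bit3=1, bit9=0 (has a 0) -> no
Op 4: query bat -> checks bit8=1, bit9=0 (has a 0) -> no
Op 5: query gnu -> checks bit3=1, bit9=0 (has a 0) -> no
Op 6: insert gnu -> sets bits 3 9 -> bits=001100001110
Query results in order: no no no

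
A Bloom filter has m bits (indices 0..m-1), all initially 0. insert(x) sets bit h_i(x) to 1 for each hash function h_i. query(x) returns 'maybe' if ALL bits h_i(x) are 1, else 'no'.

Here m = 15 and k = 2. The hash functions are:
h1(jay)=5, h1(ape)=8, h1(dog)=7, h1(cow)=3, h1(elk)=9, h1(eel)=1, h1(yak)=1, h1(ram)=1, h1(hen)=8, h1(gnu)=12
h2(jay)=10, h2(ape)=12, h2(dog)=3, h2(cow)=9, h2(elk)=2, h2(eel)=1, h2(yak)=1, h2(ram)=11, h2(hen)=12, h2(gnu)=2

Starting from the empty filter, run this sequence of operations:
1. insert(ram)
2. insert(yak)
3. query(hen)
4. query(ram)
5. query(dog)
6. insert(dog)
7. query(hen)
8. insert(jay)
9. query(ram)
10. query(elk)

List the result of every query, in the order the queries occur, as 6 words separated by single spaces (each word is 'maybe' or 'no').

Start: bits=000000000000000
Op 1: insert ram -> sets bits 1 11 -> bits=010000000001000
Op 2: insert yak -> sets bits 1 -> bits=010000000001000
Op 3: query hen -> checks bit8=0, bit12=0 (has a 0) -> no
Op 4: query ram -> checks bit1=1, bit11=1 (all 1) -> maybe
Op 5: query dog -> checks bit3=0, bit7=0 (has a 0) -> no
Op 6: insert dog -> sets bits 3 7 -> bits=010100010001000
Op 7: query hen -> checks bit8=0, bit12=0 (has a 0) -> no
Op 8: insert jay -> sets bits 5 10 -> bits=010101010011000
Op 9: query ram -> checks bit1=1, bit11=1 (all 1) -> maybe
Op 10: query elk -> checks bit2=0, bit9=0 (has a 0) -> no
Query results in order: no maybe no no maybe no

Answer: no maybe no no maybe no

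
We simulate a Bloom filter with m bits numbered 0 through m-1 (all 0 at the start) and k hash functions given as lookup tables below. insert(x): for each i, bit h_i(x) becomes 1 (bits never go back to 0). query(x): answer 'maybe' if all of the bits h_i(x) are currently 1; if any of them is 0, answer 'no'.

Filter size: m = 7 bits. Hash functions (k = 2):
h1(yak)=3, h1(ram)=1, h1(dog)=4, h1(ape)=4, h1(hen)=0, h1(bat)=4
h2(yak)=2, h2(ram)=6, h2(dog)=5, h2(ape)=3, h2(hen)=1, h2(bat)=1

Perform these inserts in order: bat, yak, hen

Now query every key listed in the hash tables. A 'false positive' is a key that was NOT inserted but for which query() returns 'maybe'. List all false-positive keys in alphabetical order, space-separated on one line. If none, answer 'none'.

Answer: ape

Derivation:
Start: bits=0000000
After insert 'bat': sets bits 1 4 -> bits=0100100
After insert 'yak': sets bits 2 3 -> bits=0111100
After insert 'hen': sets bits 0 1 -> bits=1111100
Not inserted: ape dog ram — query each against bits=1111100:
query ape: checks bit3=1, bit4=1 (all 1) -> maybe => FALSE POSITIVE
query dog: checks bit4=1, bit5=0 (has a 0) -> no => not a false positive
query ram: checks bit1=1, bit6=0 (has a 0) -> no => not a false positive
False positives (alphabetical): ape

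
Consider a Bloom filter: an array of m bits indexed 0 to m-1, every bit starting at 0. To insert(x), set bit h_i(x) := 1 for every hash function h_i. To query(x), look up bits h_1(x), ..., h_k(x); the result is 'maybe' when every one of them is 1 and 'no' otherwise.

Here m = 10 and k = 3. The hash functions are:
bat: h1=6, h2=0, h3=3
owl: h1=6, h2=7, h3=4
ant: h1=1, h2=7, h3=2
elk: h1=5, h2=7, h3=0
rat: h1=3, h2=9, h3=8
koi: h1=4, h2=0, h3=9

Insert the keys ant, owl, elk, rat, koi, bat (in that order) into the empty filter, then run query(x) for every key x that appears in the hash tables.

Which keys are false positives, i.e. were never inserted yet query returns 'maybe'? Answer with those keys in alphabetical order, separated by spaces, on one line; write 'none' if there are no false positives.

Start: bits=0000000000
After insert 'ant': sets bits 1 2 7 -> bits=0110000100
After insert 'owl': sets bits 4 6 7 -> bits=0110101100
After insert 'elk': sets bits 0 5 7 -> bits=1110111100
After insert 'rat': sets bits 3 8 9 -> bits=1111111111
After insert 'koi': sets bits 0 4 9 -> bits=1111111111
After insert 'bat': sets bits 0 3 6 -> bits=1111111111
Not inserted: (none) — query each against bits=1111111111:
False positives (alphabetical): none

Answer: none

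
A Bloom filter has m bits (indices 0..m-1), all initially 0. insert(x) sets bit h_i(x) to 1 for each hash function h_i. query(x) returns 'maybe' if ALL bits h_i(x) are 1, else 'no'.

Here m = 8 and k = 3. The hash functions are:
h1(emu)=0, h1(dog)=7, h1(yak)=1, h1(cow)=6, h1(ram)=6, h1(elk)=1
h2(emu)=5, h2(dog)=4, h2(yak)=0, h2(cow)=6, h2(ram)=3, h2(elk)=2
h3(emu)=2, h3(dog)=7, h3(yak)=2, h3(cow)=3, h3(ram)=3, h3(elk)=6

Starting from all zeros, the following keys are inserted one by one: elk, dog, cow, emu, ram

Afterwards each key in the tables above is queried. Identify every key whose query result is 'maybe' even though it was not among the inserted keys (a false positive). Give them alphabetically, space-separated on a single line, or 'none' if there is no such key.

Start: bits=00000000
After insert 'elk': sets bits 1 2 6 -> bits=01100010
After insert 'dog': sets bits 4 7 -> bits=01101011
After insert 'cow': sets bits 3 6 -> bits=01111011
After insert 'emu': sets bits 0 2 5 -> bits=11111111
After insert 'ram': sets bits 3 6 -> bits=11111111
Not inserted: yak — query each against bits=11111111:
query yak: checks bit0=1, bit1=1, bit2=1 (all 1) -> maybe => FALSE POSITIVE
False positives (alphabetical): yak

Answer: yak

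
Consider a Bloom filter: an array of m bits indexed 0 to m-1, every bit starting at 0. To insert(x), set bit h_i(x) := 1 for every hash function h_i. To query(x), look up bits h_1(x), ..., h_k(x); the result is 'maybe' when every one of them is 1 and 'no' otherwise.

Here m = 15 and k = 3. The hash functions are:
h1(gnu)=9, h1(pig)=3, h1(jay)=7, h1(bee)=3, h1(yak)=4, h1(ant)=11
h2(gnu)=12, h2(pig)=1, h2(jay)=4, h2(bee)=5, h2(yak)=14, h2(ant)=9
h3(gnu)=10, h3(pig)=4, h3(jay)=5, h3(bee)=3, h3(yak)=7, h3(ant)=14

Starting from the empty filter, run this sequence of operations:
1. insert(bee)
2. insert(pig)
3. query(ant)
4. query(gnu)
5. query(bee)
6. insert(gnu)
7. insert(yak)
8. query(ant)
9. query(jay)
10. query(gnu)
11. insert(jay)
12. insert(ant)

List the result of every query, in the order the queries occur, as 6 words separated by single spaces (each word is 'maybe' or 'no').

Answer: no no maybe no maybe maybe

Derivation:
Start: bits=000000000000000
Op 1: insert bee -> sets bits 3 5 -> bits=000101000000000
Op 2: insert pig -> sets bits 1 3 4 -> bits=010111000000000
Op 3: query ant -> checks bit9=0, bit11=0, bit14=0 (has a 0) -> no
Op 4: query gnu -> checks bit9=0, bit10=0, bit12=0 (has a 0) -> no
Op 5: query bee -> checks bit3=1, bit5=1 (all 1) -> maybe
Op 6: insert gnu -> sets bits 9 10 12 -> bits=010111000110100
Op 7: insert yak -> sets bits 4 7 14 -> bits=010111010110101
Op 8: query ant -> checks bit9=1, bit11=0, bit14=1 (has a 0) -> no
Op 9: query jay -> checks bit4=1, bit5=1, bit7=1 (all 1) -> maybe
Op 10: query gnu -> checks bit9=1, bit10=1, bit12=1 (all 1) -> maybe
Op 11: insert jay -> sets bits 4 5 7 -> bits=010111010110101
Op 12: insert ant -> sets bits 9 11 14 -> bits=010111010111101
Query results in order: no no maybe no maybe maybe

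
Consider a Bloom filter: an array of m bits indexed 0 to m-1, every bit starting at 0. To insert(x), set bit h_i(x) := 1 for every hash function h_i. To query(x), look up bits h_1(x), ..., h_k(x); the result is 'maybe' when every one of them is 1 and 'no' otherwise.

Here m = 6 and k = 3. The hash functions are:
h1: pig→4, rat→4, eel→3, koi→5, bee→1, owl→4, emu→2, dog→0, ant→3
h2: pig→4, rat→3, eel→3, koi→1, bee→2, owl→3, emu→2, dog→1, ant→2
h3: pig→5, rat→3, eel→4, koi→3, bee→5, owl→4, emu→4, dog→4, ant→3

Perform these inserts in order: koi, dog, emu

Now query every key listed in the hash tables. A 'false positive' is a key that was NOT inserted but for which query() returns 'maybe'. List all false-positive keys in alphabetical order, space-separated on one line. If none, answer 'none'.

Start: bits=000000
After insert 'koi': sets bits 1 3 5 -> bits=010101
After insert 'dog': sets bits 0 1 4 -> bits=110111
After insert 'emu': sets bits 2 4 -> bits=111111
Not inserted: ant bee eel owl pig rat — query each against bits=111111:
query ant: checks bit2=1, bit3=1 (all 1) -> maybe => FALSE POSITIVE
query bee: checks bit1=1, bit2=1, bit5=1 (all 1) -> maybe => FALSE POSITIVE
query eel: checks bit3=1, bit4=1 (all 1) -> maybe => FALSE POSITIVE
query owl: checks bit3=1, bit4=1 (all 1) -> maybe => FALSE POSITIVE
query pig: checks bit4=1, bit5=1 (all 1) -> maybe => FALSE POSITIVE
query rat: checks bit3=1, bit4=1 (all 1) -> maybe => FALSE POSITIVE
False positives (alphabetical): ant bee eel owl pig rat

Answer: ant bee eel owl pig rat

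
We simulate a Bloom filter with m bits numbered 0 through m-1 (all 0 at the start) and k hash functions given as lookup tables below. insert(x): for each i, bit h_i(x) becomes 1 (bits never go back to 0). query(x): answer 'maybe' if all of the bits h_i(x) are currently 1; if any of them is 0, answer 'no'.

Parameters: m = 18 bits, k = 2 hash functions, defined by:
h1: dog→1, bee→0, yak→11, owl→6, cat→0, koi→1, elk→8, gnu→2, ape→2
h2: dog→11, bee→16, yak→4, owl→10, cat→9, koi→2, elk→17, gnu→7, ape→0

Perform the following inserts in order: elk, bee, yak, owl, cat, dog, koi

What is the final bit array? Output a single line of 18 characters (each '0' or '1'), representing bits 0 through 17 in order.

Start: bits=000000000000000000
After insert 'elk': sets bits 8 17 -> bits=000000001000000001
After insert 'bee': sets bits 0 16 -> bits=100000001000000011
After insert 'yak': sets bits 4 11 -> bits=100010001001000011
After insert 'owl': sets bits 6 10 -> bits=100010101011000011
After insert 'cat': sets bits 0 9 -> bits=100010101111000011
After insert 'dog': sets bits 1 11 -> bits=110010101111000011
After insert 'koi': sets bits 1 2 -> bits=111010101111000011

Answer: 111010101111000011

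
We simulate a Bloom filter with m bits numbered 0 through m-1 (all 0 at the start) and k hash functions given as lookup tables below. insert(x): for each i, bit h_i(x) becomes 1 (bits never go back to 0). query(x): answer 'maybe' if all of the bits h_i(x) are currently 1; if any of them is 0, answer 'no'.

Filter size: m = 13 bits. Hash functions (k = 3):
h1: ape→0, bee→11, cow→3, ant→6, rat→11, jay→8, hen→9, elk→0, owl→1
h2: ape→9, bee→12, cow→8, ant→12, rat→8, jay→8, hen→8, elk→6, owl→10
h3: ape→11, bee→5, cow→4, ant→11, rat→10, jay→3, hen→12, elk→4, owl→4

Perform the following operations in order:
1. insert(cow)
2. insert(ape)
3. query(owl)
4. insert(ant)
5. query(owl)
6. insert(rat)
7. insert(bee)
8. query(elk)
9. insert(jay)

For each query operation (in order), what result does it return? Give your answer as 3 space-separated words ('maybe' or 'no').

Start: bits=0000000000000
Op 1: insert cow -> sets bits 3 4 8 -> bits=0001100010000
Op 2: insert ape -> sets bits 0 9 11 -> bits=1001100011010
Op 3: query owl -> checks bit1=0, bit4=1, bit10=0 (has a 0) -> no
Op 4: insert ant -> sets bits 6 11 12 -> bits=1001101011011
Op 5: query owl -> checks bit1=0, bit4=1, bit10=0 (has a 0) -> no
Op 6: insert rat -> sets bits 8 10 11 -> bits=1001101011111
Op 7: insert bee -> sets bits 5 11 12 -> bits=1001111011111
Op 8: query elk -> checks bit0=1, bit4=1, bit6=1 (all 1) -> maybe
Op 9: insert jay -> sets bits 3 8 -> bits=1001111011111
Query results in order: no no maybe

Answer: no no maybe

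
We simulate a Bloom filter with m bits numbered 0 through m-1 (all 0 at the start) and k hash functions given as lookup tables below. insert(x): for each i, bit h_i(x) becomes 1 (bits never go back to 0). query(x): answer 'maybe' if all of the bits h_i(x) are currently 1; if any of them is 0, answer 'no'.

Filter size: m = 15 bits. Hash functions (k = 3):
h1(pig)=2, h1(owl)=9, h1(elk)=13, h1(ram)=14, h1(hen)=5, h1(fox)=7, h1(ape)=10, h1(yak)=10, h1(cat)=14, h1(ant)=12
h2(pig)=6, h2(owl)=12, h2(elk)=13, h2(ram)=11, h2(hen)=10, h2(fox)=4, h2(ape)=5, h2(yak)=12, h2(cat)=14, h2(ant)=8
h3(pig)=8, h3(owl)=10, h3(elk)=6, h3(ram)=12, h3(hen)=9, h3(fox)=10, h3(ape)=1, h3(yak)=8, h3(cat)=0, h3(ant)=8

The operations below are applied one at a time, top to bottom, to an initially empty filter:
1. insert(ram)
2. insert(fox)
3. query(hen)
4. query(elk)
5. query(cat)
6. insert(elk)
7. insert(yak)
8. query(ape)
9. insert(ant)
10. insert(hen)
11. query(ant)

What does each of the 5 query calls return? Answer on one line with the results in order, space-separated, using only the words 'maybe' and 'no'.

Start: bits=000000000000000
Op 1: insert ram -> sets bits 11 12 14 -> bits=000000000001101
Op 2: insert fox -> sets bits 4 7 10 -> bits=000010010011101
Op 3: query hen -> checks bit5=0, bit9=0, bit10=1 (has a 0) -> no
Op 4: query elk -> checks bit6=0, bit13=0 (has a 0) -> no
Op 5: query cat -> checks bit0=0, bit14=1 (has a 0) -> no
Op 6: insert elk -> sets bits 6 13 -> bits=000010110011111
Op 7: insert yak -> sets bits 8 10 12 -> bits=000010111011111
Op 8: query ape -> checks bit1=0, bit5=0, bit10=1 (has a 0) -> no
Op 9: insert ant -> sets bits 8 12 -> bits=000010111011111
Op 10: insert hen -> sets bits 5 9 10 -> bits=000011111111111
Op 11: query ant -> checks bit8=1, bit12=1 (all 1) -> maybe
Query results in order: no no no no maybe

Answer: no no no no maybe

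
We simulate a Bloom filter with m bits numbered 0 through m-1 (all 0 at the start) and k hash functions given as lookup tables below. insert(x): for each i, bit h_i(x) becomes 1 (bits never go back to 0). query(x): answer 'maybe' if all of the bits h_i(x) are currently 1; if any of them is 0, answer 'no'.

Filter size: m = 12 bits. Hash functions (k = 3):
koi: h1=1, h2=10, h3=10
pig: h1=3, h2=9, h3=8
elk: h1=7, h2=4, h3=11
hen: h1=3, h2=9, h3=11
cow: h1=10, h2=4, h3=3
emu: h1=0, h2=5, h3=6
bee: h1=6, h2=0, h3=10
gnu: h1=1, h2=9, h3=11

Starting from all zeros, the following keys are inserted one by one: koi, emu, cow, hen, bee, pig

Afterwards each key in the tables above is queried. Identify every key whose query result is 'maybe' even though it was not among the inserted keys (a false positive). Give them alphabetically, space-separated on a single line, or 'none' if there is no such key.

Answer: gnu

Derivation:
Start: bits=000000000000
After insert 'koi': sets bits 1 10 -> bits=010000000010
After insert 'emu': sets bits 0 5 6 -> bits=110001100010
After insert 'cow': sets bits 3 4 10 -> bits=110111100010
After insert 'hen': sets bits 3 9 11 -> bits=110111100111
After insert 'bee': sets bits 0 6 10 -> bits=110111100111
After insert 'pig': sets bits 3 8 9 -> bits=110111101111
Not inserted: elk gnu — query each against bits=110111101111:
query elk: checks bit4=1, bit7=0, bit11=1 (has a 0) -> no => not a false positive
query gnu: checks bit1=1, bit9=1, bit11=1 (all 1) -> maybe => FALSE POSITIVE
False positives (alphabetical): gnu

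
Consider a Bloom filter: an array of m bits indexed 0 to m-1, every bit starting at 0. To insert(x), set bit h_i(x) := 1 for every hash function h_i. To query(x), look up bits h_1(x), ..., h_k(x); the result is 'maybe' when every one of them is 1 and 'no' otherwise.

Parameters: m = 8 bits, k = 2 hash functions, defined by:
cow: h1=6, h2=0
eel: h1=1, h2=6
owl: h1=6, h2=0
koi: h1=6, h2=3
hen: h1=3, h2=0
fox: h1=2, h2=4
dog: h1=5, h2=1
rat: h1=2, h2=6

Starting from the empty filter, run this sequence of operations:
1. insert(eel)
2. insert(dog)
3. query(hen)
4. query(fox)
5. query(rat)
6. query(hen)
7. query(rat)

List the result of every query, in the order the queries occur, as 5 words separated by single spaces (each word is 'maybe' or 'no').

Start: bits=00000000
Op 1: insert eel -> sets bits 1 6 -> bits=01000010
Op 2: insert dog -> sets bits 1 5 -> bits=01000110
Op 3: query hen -> checks bit0=0, bit3=0 (has a 0) -> no
Op 4: query fox -> checks bit2=0, bit4=0 (has a 0) -> no
Op 5: query rat -> checks bit2=0, bit6=1 (has a 0) -> no
Op 6: query hen -> checks bit0=0, bit3=0 (has a 0) -> no
Op 7: query rat -> checks bit2=0, bit6=1 (has a 0) -> no
Query results in order: no no no no no

Answer: no no no no no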